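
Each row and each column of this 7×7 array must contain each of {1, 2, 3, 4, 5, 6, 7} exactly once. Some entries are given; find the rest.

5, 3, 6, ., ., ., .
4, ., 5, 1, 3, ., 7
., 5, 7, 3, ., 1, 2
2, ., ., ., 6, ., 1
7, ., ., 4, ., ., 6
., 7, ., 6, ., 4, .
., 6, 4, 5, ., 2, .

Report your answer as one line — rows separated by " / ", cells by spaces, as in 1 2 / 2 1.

5 3 6 2 1 7 4 / 4 2 5 1 3 6 7 / 6 5 7 3 4 1 2 / 2 4 3 7 6 5 1 / 7 1 2 4 5 3 6 / 3 7 1 6 2 4 5 / 1 6 4 5 7 2 3

At row 1, column 6: row 1 has {3,5,6}; column 6 has {1,2,4}; that leaves 7.
At row 1, column 7: row 1 has {3,5,6,7}; column 7 has {1,2,6,7}; that leaves 4.
At row 2, column 2: row 2 has {1,3,4,5,7}; column 2 has {3,5,6,7}; that leaves 2.
At row 2, column 6: row 2 has {1,2,3,4,5,7}; column 6 has {1,2,4,7}; that leaves 6.
At row 3, column 1: row 3 has {1,2,3,5,7}; column 1 has {2,4,5,7}; that leaves 6.
At row 3, column 5: row 3 has {1,2,3,5,6,7}; column 5 has {3,6}; that leaves 4.
At row 4, column 2: row 4 has {1,2,6}; column 2 has {2,3,5,6,7}; that leaves 4.
At row 4, column 3: row 4 has {1,2,4,6}; column 3 has {4,5,6,7}; that leaves 3.
At row 4, column 4: row 4 has {1,2,3,4,6}; column 4 has {1,3,4,5,6}; that leaves 7.
At row 4, column 6: row 4 has {1,2,3,4,6,7}; column 6 has {1,2,4,6,7}; that leaves 5.
At row 5, column 2: row 5 has {4,6,7}; column 2 has {2,3,4,5,6,7}; that leaves 1.
At row 5, column 3: row 5 has {1,4,6,7}; column 3 has {3,4,5,6,7}; that leaves 2.
At row 5, column 5: row 5 has {1,2,4,6,7}; column 5 has {3,4,6}; that leaves 5.
At row 5, column 6: row 5 has {1,2,4,5,6,7}; column 6 has {1,2,4,5,6,7}; that leaves 3.
At row 6, column 3: row 6 has {4,6,7}; column 3 has {2,3,4,5,6,7}; that leaves 1.
At row 6, column 5: row 6 has {1,4,6,7}; column 5 has {3,4,5,6}; that leaves 2.
At row 7, column 7: row 7 has {2,4,5,6}; column 7 has {1,2,4,6,7}; that leaves 3.
At row 1, column 4: row 1 has {3,4,5,6,7}; column 4 has {1,3,4,5,6,7}; that leaves 2.
At row 1, column 5: row 1 has {2,3,4,5,6,7}; column 5 has {2,3,4,5,6}; that leaves 1.
At row 6, column 1: row 6 has {1,2,4,6,7}; column 1 has {2,4,5,6,7}; that leaves 3.
At row 6, column 7: row 6 has {1,2,3,4,6,7}; column 7 has {1,2,3,4,6,7}; that leaves 5.
At row 7, column 1: row 7 has {2,3,4,5,6}; column 1 has {2,3,4,5,6,7}; that leaves 1.
At row 7, column 5: row 7 has {1,2,3,4,5,6}; column 5 has {1,2,3,4,5,6}; that leaves 7.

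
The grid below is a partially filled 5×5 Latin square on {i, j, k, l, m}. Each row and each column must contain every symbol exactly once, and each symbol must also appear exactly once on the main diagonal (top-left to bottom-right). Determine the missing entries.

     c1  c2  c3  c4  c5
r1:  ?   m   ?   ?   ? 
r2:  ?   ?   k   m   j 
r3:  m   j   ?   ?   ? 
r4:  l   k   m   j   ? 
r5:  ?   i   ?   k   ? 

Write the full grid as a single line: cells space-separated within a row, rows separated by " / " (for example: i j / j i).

k m j i l / i l k m j / m j i l k / l k m j i / j i l k m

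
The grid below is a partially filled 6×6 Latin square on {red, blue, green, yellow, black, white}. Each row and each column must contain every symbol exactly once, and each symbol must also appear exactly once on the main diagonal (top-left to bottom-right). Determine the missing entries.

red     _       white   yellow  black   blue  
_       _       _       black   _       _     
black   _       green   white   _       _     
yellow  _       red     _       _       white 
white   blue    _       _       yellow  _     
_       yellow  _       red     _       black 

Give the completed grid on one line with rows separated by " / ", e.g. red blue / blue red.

At row 1, column 2: row 1 has {red,blue,yellow,black,white}; column 2 has {blue,yellow}; that leaves green.
At row 2, column 2: row 2 has {black}; column 2 has {blue,green,yellow}; the diagonal has {red,green,yellow,black}; that leaves white.
At row 3, column 2: row 3 has {green,black,white}; column 2 has {blue,green,yellow,white}; that leaves red.
At row 3, column 5: row 3 has {red,green,black,white}; column 5 has {yellow,black}; that leaves blue.
At row 3, column 6: row 3 has {red,blue,green,black,white}; column 6 has {blue,black,white}; that leaves yellow.
At row 4, column 2: row 4 has {red,yellow,white}; column 2 has {red,blue,green,yellow,white}; that leaves black.
At row 4, column 4: row 4 has {red,yellow,black,white}; column 4 has {red,yellow,black,white}; the diagonal has {red,green,yellow,black,white}; that leaves blue.
At row 4, column 5: row 4 has {red,blue,yellow,black,white}; column 5 has {blue,yellow,black}; that leaves green.
At row 5, column 3: row 5 has {blue,yellow,white}; column 3 has {red,green,white}; that leaves black.
At row 5, column 4: row 5 has {blue,yellow,black,white}; column 4 has {red,blue,yellow,black,white}; that leaves green.
At row 5, column 6: row 5 has {blue,green,yellow,black,white}; column 6 has {blue,yellow,black,white}; that leaves red.
At row 6, column 3: row 6 has {red,yellow,black}; column 3 has {red,green,black,white}; that leaves blue.
At row 6, column 5: row 6 has {red,blue,yellow,black}; column 5 has {blue,green,yellow,black}; that leaves white.
At row 2, column 3: row 2 has {black,white}; column 3 has {red,blue,green,black,white}; that leaves yellow.
At row 2, column 5: row 2 has {yellow,black,white}; column 5 has {blue,green,yellow,black,white}; that leaves red.
At row 2, column 6: row 2 has {red,yellow,black,white}; column 6 has {red,blue,yellow,black,white}; that leaves green.
At row 6, column 1: row 6 has {red,blue,yellow,black,white}; column 1 has {red,yellow,black,white}; that leaves green.
At row 2, column 1: row 2 has {red,green,yellow,black,white}; column 1 has {red,green,yellow,black,white}; that leaves blue.

red green white yellow black blue / blue white yellow black red green / black red green white blue yellow / yellow black red blue green white / white blue black green yellow red / green yellow blue red white black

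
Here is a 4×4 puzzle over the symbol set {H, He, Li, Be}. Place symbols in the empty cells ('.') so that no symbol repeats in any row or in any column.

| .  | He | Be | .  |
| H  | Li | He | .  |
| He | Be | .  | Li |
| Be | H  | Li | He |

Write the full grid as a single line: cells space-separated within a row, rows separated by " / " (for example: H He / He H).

(r1,c1) = Li
(r1,c4) = H
(r2,c4) = Be
(r3,c3) = H

Li He Be H / H Li He Be / He Be H Li / Be H Li He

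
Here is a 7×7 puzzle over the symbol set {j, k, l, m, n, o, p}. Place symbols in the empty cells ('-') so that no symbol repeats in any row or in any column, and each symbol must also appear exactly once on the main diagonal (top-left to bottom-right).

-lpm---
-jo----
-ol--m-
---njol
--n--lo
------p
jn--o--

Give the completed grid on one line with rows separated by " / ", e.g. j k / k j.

o l p m k j n / l j o p m n k / p o l k n m j / k p m n j o l / m k n j p l o / n m j o l k p / j n k l o p m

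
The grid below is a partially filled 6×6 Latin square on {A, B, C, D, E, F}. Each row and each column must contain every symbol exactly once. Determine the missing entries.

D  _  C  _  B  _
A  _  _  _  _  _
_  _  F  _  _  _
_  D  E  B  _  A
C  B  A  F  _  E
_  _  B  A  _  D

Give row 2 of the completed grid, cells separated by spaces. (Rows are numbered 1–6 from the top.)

A F D C E B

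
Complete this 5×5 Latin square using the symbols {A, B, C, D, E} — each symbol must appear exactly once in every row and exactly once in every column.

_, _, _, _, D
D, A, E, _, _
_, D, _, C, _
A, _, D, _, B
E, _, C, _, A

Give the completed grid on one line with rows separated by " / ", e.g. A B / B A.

Cell (r2,c4): row 2 has {A,D,E}; column 4 has {C} → B.
Cell (r2,c5): row 2 has {A,B,D,E}; column 5 has {A,B,D} → C.
Cell (r3,c1): row 3 has {C,D}; column 1 has {A,D,E} → B.
Cell (r3,c3): row 3 has {B,C,D}; column 3 has {C,D,E} → A.
Cell (r3,c5): row 3 has {A,B,C,D}; column 5 has {A,B,C,D} → E.
Cell (r4,c4): row 4 has {A,B,D}; column 4 has {B,C} → E.
Cell (r5,c2): row 5 has {A,C,E}; column 2 has {A,D} → B.
Cell (r5,c4): row 5 has {A,B,C,E}; column 4 has {B,C,E} → D.
Cell (r1,c1): row 1 has {D}; column 1 has {A,B,D,E} → C.
Cell (r1,c2): row 1 has {C,D}; column 2 has {A,B,D} → E.
Cell (r1,c3): row 1 has {C,D,E}; column 3 has {A,C,D,E} → B.
Cell (r1,c4): row 1 has {B,C,D,E}; column 4 has {B,C,D,E} → A.
Cell (r4,c2): row 4 has {A,B,D,E}; column 2 has {A,B,D,E} → C.

C E B A D / D A E B C / B D A C E / A C D E B / E B C D A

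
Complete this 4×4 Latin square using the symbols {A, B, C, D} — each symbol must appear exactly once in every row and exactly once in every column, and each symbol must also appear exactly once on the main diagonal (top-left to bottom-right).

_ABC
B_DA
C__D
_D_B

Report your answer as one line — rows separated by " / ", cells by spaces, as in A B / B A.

(r1,c1) = D
(r2,c2) = C
(r3,c2) = B
(r3,c3) = A
(r4,c1) = A
(r4,c3) = C

D A B C / B C D A / C B A D / A D C B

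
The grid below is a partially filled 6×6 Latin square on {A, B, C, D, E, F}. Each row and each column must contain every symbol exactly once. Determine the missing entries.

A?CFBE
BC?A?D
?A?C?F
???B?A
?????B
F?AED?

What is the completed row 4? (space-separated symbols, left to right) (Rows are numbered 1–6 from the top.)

E F D B C A

(r1,c2) = D
(r3,c5) = E
(r5,c4) = D
(r6,c2) = B
(r6,c6) = C
(r2,c5) = F
(r3,c1) = D
(r3,c3) = B
(r4,c5) = C
(r5,c5) = A
(r2,c3) = E
(r4,c1) = E
(r4,c2) = F
(r4,c3) = D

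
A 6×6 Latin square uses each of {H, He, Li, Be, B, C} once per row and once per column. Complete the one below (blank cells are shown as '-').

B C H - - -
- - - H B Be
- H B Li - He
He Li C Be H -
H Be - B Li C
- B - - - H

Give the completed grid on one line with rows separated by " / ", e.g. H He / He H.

Cell (r1,c4): row 1 has {H,B,C}; column 4 has {H,Li,Be,B} → He.
Cell (r1,c5): row 1 has {H,He,B,C}; column 5 has {H,Li,B} → Be.
Cell (r1,c6): row 1 has {H,He,Be,B,C}; column 6 has {H,He,Be,C} → Li.
Cell (r2,c2): row 2 has {H,Be,B}; column 2 has {H,Li,Be,B,C} → He.
Cell (r2,c3): row 2 has {H,He,Be,B}; column 3 has {H,B,C} → Li.
Cell (r3,c5): row 3 has {H,He,Li,B}; column 5 has {H,Li,Be,B} → C.
Cell (r4,c6): row 4 has {H,He,Li,Be,C}; column 6 has {H,He,Li,Be,C} → B.
Cell (r5,c3): row 5 has {H,Li,Be,B,C}; column 3 has {H,Li,B,C} → He.
Cell (r6,c3): row 6 has {H,B}; column 3 has {H,He,Li,B,C} → Be.
Cell (r6,c4): row 6 has {H,Be,B}; column 4 has {H,He,Li,Be,B} → C.
Cell (r6,c5): row 6 has {H,Be,B,C}; column 5 has {H,Li,Be,B,C} → He.
Cell (r2,c1): row 2 has {H,He,Li,Be,B}; column 1 has {H,He,B} → C.
Cell (r3,c1): row 3 has {H,He,Li,B,C}; column 1 has {H,He,B,C} → Be.
Cell (r6,c1): row 6 has {H,He,Be,B,C}; column 1 has {H,He,Be,B,C} → Li.

B C H He Be Li / C He Li H B Be / Be H B Li C He / He Li C Be H B / H Be He B Li C / Li B Be C He H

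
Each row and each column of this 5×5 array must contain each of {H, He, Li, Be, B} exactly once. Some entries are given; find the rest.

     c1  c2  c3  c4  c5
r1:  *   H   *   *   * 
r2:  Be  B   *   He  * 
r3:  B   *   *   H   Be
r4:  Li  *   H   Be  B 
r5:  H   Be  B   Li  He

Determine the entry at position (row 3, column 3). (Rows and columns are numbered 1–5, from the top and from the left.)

He

row 1 has {H}; column 1 has {H,Li,Be,B} — only He is left for (r1,c1).
row 1 has {H,He}; column 4 has {H,He,Li,Be} — only B is left for (r1,c4).
row 1 has {H,He,B}; column 5 has {He,Be,B} — only Li is left for (r1,c5).
row 2 has {He,Be,B}; column 3 has {H,B} — only Li is left for (r2,c3).
row 2 has {He,Li,Be,B}; column 5 has {He,Li,Be,B} — only H is left for (r2,c5).
row 3 has {H,Be,B}; column 3 has {H,Li,B} — only He is left for (r3,c3).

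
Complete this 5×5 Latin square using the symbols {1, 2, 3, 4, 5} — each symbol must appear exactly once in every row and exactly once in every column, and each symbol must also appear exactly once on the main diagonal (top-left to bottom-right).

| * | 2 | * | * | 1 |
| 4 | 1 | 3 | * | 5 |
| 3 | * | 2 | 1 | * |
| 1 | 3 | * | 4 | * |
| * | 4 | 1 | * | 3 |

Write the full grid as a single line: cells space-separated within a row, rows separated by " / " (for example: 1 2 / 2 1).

5 2 4 3 1 / 4 1 3 2 5 / 3 5 2 1 4 / 1 3 5 4 2 / 2 4 1 5 3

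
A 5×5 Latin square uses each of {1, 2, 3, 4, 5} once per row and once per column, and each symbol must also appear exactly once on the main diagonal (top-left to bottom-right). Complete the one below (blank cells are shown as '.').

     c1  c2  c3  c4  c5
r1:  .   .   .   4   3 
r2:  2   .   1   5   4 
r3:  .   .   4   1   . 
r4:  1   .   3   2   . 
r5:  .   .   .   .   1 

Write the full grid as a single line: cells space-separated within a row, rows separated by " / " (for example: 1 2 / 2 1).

5 1 2 4 3 / 2 3 1 5 4 / 3 5 4 1 2 / 1 4 3 2 5 / 4 2 5 3 1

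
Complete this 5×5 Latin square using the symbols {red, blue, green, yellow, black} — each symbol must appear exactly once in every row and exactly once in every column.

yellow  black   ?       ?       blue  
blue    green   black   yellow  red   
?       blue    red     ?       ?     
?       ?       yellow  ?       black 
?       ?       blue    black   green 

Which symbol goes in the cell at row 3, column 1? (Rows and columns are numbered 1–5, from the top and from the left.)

black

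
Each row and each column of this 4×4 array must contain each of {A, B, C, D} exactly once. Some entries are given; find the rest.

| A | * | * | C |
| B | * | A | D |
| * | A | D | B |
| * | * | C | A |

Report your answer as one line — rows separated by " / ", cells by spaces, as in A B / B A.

row 1 has {A,C}; column 3 has {A,C,D} — only B is left for (r1,c3).
row 2 has {A,B,D}; column 2 has {A} — only C is left for (r2,c2).
row 3 has {A,B,D}; column 1 has {A,B} — only C is left for (r3,c1).
row 4 has {A,C}; column 1 has {A,B,C} — only D is left for (r4,c1).
row 4 has {A,C,D}; column 2 has {A,C} — only B is left for (r4,c2).
row 1 has {A,B,C}; column 2 has {A,B,C} — only D is left for (r1,c2).

A D B C / B C A D / C A D B / D B C A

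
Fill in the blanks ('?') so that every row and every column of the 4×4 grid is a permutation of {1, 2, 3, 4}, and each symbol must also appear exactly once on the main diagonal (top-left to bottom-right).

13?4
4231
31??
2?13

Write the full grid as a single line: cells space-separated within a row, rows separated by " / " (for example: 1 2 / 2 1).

(r1,c3) = 2
(r3,c3) = 4
(r3,c4) = 2
(r4,c2) = 4

1 3 2 4 / 4 2 3 1 / 3 1 4 2 / 2 4 1 3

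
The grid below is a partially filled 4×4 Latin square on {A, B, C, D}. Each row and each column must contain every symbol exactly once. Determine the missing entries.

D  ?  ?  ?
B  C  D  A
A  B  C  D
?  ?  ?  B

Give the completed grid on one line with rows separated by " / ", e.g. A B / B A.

At row 1, column 2: row 1 has {D}; column 2 has {B,C}; that leaves A.
At row 1, column 3: row 1 has {A,D}; column 3 has {C,D}; that leaves B.
At row 1, column 4: row 1 has {A,B,D}; column 4 has {A,B,D}; that leaves C.
At row 4, column 1: row 4 has {B}; column 1 has {A,B,D}; that leaves C.
At row 4, column 2: row 4 has {B,C}; column 2 has {A,B,C}; that leaves D.
At row 4, column 3: row 4 has {B,C,D}; column 3 has {B,C,D}; that leaves A.

D A B C / B C D A / A B C D / C D A B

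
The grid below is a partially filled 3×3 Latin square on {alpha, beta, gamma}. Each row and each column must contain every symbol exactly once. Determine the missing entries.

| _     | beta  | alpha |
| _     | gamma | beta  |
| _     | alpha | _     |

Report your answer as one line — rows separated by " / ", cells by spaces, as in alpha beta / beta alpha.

gamma beta alpha / alpha gamma beta / beta alpha gamma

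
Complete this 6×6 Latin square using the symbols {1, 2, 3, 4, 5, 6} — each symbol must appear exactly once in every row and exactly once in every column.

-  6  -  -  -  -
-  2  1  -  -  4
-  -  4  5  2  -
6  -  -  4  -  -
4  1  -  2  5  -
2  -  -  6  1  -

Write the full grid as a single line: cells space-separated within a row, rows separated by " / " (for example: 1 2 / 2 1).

3 6 5 1 4 2 / 5 2 1 3 6 4 / 1 3 4 5 2 6 / 6 5 2 4 3 1 / 4 1 6 2 5 3 / 2 4 3 6 1 5

At row 2, column 4: row 2 has {1,2,4}; column 4 has {2,4,5,6}; that leaves 3.
At row 2, column 5: row 2 has {1,2,3,4}; column 5 has {1,2,5}; that leaves 6.
At row 3, column 2: row 3 has {2,4,5}; column 2 has {1,2,6}; that leaves 3.
At row 4, column 2: row 4 has {4,6}; column 2 has {1,2,3,6}; that leaves 5.
At row 4, column 5: row 4 has {4,5,6}; column 5 has {1,2,5,6}; that leaves 3.
At row 6, column 2: row 6 has {1,2,6}; column 2 has {1,2,3,5,6}; that leaves 4.
At row 1, column 4: row 1 has {6}; column 4 has {2,3,4,5,6}; that leaves 1.
At row 1, column 5: row 1 has {1,6}; column 5 has {1,2,3,5,6}; that leaves 4.
At row 2, column 1: row 2 has {1,2,3,4,6}; column 1 has {2,4,6}; that leaves 5.
At row 3, column 1: row 3 has {2,3,4,5}; column 1 has {2,4,5,6}; that leaves 1.
At row 3, column 6: row 3 has {1,2,3,4,5}; column 6 has {4}; that leaves 6.
At row 4, column 3: row 4 has {3,4,5,6}; column 3 has {1,4}; that leaves 2.
At row 4, column 6: row 4 has {2,3,4,5,6}; column 6 has {4,6}; that leaves 1.
At row 5, column 6: row 5 has {1,2,4,5}; column 6 has {1,4,6}; that leaves 3.
At row 6, column 6: row 6 has {1,2,4,6}; column 6 has {1,3,4,6}; that leaves 5.
At row 1, column 1: row 1 has {1,4,6}; column 1 has {1,2,4,5,6}; that leaves 3.
At row 1, column 3: row 1 has {1,3,4,6}; column 3 has {1,2,4}; that leaves 5.
At row 1, column 6: row 1 has {1,3,4,5,6}; column 6 has {1,3,4,5,6}; that leaves 2.
At row 5, column 3: row 5 has {1,2,3,4,5}; column 3 has {1,2,4,5}; that leaves 6.
At row 6, column 3: row 6 has {1,2,4,5,6}; column 3 has {1,2,4,5,6}; that leaves 3.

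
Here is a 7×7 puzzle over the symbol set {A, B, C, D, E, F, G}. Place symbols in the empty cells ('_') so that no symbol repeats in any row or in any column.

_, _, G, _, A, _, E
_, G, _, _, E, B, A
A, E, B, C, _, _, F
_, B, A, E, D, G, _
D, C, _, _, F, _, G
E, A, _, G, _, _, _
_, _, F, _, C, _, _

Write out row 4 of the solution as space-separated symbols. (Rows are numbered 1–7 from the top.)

(r3,c5) = G
(r3,c6) = D
(r4,c7) = C
(r5,c3) = E
(r5,c6) = A
(r6,c5) = B
(r6,c7) = D
(r7,c2) = D
(r7,c6) = E
(r7,c7) = B
(r1,c2) = F
(r1,c6) = C
(r4,c1) = F

F B A E D G C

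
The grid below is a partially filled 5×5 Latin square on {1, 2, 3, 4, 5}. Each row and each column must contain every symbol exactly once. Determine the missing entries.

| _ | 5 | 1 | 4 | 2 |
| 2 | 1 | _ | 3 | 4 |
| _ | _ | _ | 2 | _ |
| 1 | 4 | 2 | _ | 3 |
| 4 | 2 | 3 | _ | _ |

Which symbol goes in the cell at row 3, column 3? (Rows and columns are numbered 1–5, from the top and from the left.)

4

(r1,c1) = 3
(r2,c3) = 5
(r3,c1) = 5
(r3,c2) = 3
(r3,c3) = 4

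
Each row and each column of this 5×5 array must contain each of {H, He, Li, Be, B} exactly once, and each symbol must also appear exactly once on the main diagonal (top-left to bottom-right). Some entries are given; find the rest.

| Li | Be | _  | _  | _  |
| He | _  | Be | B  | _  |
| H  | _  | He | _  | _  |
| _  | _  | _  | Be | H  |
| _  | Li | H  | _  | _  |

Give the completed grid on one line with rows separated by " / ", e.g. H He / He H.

(r1,c3): row 1 has {Li,Be}; column 3 has {H,He,Be}, so it must be B.
(r1,c5): row 1 has {Li,Be,B}; column 5 has {H}, so it must be He.
(r2,c2): row 2 has {He,Be,B}; column 2 has {Li,Be}; the diagonal has {He,Li,Be}, so it must be H.
(r2,c5): row 2 has {H,He,Be,B}; column 5 has {H,He}, so it must be Li.
(r3,c2): row 3 has {H,He}; column 2 has {H,Li,Be}, so it must be B.
(r3,c4): row 3 has {H,He,B}; column 4 has {Be,B}, so it must be Li.
(r3,c5): row 3 has {H,He,Li,B}; column 5 has {H,He,Li}, so it must be Be.
(r4,c1): row 4 has {H,Be}; column 1 has {H,He,Li}, so it must be B.
(r4,c2): row 4 has {H,Be,B}; column 2 has {H,Li,Be,B}, so it must be He.
(r4,c3): row 4 has {H,He,Be,B}; column 3 has {H,He,Be,B}, so it must be Li.
(r5,c1): row 5 has {H,Li}; column 1 has {H,He,Li,B}, so it must be Be.
(r5,c4): row 5 has {H,Li,Be}; column 4 has {Li,Be,B}, so it must be He.
(r5,c5): row 5 has {H,He,Li,Be}; column 5 has {H,He,Li,Be}; the diagonal has {H,He,Li,Be}, so it must be B.
(r1,c4): row 1 has {He,Li,Be,B}; column 4 has {He,Li,Be,B}, so it must be H.

Li Be B H He / He H Be B Li / H B He Li Be / B He Li Be H / Be Li H He B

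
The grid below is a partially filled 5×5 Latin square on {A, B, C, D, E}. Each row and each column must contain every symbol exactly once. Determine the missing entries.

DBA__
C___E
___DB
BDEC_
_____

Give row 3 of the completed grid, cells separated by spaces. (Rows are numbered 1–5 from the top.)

A E C D B

Cell (r1,c4): row 1 has {A,B,D}; column 4 has {C,D} → E.
Cell (r1,c5): row 1 has {A,B,D,E}; column 5 has {B,E} → C.
Cell (r2,c2): row 2 has {C,E}; column 2 has {B,D} → A.
Cell (r2,c4): row 2 has {A,C,E}; column 4 has {C,D,E} → B.
Cell (r3,c3): row 3 has {B,D}; column 3 has {A,E} → C.
Cell (r4,c5): row 4 has {B,C,D,E}; column 5 has {B,C,E} → A.
Cell (r5,c4): row 5 is empty so far; column 4 has {B,C,D,E} → A.
Cell (r5,c5): row 5 has {A}; column 5 has {A,B,C,E} → D.
Cell (r2,c3): row 2 has {A,B,C,E}; column 3 has {A,C,E} → D.
Cell (r3,c2): row 3 has {B,C,D}; column 2 has {A,B,D} → E.
Cell (r5,c1): row 5 has {A,D}; column 1 has {B,C,D} → E.
Cell (r5,c2): row 5 has {A,D,E}; column 2 has {A,B,D,E} → C.
Cell (r5,c3): row 5 has {A,C,D,E}; column 3 has {A,C,D,E} → B.
Cell (r3,c1): row 3 has {B,C,D,E}; column 1 has {B,C,D,E} → A.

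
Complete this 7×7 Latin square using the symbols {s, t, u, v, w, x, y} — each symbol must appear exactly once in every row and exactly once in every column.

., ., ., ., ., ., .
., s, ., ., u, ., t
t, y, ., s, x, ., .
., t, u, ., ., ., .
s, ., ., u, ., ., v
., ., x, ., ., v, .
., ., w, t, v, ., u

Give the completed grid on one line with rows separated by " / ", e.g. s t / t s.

(r3,c3) = v
(r3,c7) = w
(r7,c2) = x
(r2,c3) = y
(r3,c6) = u
(r5,c2) = w
(r5,c3) = t
(r5,c5) = y
(r5,c6) = x
(r6,c2) = u
(r7,c1) = y
(r7,c6) = s
(r1,c2) = v
(r1,c3) = s
(r2,c6) = w
(r4,c6) = y
(r6,c1) = w
(r6,c4) = y
(r6,c7) = s
(r1,c6) = t
(r4,c7) = x
(r6,c5) = t
(r1,c5) = w
(r1,c7) = y
(r4,c1) = v
(r4,c4) = w
(r4,c5) = s
(r1,c4) = x
(r2,c1) = x
(r2,c4) = v
(r1,c1) = u

u v s x w t y / x s y v u w t / t y v s x u w / v t u w s y x / s w t u y x v / w u x y t v s / y x w t v s u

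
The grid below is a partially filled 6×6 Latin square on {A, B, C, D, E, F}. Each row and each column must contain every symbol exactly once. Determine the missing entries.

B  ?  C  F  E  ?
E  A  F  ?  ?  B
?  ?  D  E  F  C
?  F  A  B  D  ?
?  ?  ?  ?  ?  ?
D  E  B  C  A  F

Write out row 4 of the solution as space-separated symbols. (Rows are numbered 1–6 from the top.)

(r1,c2) = D
(r1,c6) = A
(r2,c4) = D
(r2,c5) = C
(r3,c1) = A
(r3,c2) = B
(r4,c1) = C
(r4,c6) = E

C F A B D E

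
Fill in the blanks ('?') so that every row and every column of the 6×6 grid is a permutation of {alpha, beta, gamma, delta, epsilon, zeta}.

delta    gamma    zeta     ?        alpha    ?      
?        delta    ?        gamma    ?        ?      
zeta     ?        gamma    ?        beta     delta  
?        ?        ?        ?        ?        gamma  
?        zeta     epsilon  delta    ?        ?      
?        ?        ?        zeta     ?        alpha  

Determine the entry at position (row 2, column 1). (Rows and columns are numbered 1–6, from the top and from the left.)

beta

(r5,c5) = gamma
(r5,c6) = beta
(r1,c6) = epsilon
(r2,c6) = zeta
(r5,c1) = alpha
(r1,c4) = beta
(r2,c5) = epsilon
(r6,c5) = delta
(r2,c1) = beta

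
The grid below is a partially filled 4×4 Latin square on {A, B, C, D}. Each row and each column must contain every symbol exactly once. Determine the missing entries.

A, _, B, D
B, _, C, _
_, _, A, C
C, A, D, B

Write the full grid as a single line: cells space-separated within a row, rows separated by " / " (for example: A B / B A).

A C B D / B D C A / D B A C / C A D B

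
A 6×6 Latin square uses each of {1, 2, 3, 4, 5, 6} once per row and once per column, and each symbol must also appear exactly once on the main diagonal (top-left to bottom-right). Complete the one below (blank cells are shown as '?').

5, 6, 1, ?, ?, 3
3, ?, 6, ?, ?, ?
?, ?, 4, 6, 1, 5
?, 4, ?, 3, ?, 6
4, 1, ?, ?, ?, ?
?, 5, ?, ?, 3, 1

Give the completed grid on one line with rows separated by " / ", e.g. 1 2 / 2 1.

5 6 1 2 4 3 / 3 2 6 1 5 4 / 2 3 4 6 1 5 / 1 4 5 3 2 6 / 4 1 3 5 6 2 / 6 5 2 4 3 1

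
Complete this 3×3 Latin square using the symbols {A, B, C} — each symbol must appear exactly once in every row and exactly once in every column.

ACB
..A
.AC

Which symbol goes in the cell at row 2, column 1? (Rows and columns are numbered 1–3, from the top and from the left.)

At row 2, column 2: row 2 has {A}; column 2 has {A,C}; that leaves B.
At row 3, column 1: row 3 has {A,C}; column 1 has {A}; that leaves B.
At row 2, column 1: row 2 has {A,B}; column 1 has {A,B}; that leaves C.

C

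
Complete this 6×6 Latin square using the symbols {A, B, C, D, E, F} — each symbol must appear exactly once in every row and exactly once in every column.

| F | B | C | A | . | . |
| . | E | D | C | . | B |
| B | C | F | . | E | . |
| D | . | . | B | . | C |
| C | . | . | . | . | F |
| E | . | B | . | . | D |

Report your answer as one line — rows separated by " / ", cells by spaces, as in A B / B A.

F B C A D E / A E D C F B / B C F D E A / D F E B A C / C D A E B F / E A B F C D

(r1,c5) = D
(r1,c6) = E
(r2,c1) = A
(r2,c5) = F
(r3,c4) = D
(r3,c6) = A
(r4,c5) = A
(r5,c4) = E
(r5,c5) = B
(r6,c4) = F
(r6,c5) = C
(r4,c2) = F
(r4,c3) = E
(r5,c3) = A
(r6,c2) = A
(r5,c2) = D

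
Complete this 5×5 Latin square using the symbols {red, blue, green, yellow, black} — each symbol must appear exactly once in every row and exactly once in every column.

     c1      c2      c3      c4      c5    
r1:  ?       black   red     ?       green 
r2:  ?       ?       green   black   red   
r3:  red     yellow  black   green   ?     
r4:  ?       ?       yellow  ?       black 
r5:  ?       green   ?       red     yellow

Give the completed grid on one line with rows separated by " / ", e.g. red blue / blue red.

At row 2, column 2: row 2 has {red,green,black}; column 2 has {green,yellow,black}; that leaves blue.
At row 3, column 5: row 3 has {red,green,yellow,black}; column 5 has {red,green,yellow,black}; that leaves blue.
At row 4, column 2: row 4 has {yellow,black}; column 2 has {blue,green,yellow,black}; that leaves red.
At row 4, column 4: row 4 has {red,yellow,black}; column 4 has {red,green,black}; that leaves blue.
At row 5, column 3: row 5 has {red,green,yellow}; column 3 has {red,green,yellow,black}; that leaves blue.
At row 1, column 4: row 1 has {red,green,black}; column 4 has {red,blue,green,black}; that leaves yellow.
At row 2, column 1: row 2 has {red,blue,green,black}; column 1 has {red}; that leaves yellow.
At row 4, column 1: row 4 has {red,blue,yellow,black}; column 1 has {red,yellow}; that leaves green.
At row 5, column 1: row 5 has {red,blue,green,yellow}; column 1 has {red,green,yellow}; that leaves black.
At row 1, column 1: row 1 has {red,green,yellow,black}; column 1 has {red,green,yellow,black}; that leaves blue.

blue black red yellow green / yellow blue green black red / red yellow black green blue / green red yellow blue black / black green blue red yellow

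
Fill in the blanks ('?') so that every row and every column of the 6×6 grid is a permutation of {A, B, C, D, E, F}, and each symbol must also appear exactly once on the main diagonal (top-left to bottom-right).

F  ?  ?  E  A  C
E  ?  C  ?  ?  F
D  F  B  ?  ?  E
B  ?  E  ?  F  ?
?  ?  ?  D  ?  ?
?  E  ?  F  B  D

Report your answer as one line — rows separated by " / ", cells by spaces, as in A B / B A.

F B D E A C / E A C B D F / D F B A C E / B D E C F A / A C F D E B / C E A F B D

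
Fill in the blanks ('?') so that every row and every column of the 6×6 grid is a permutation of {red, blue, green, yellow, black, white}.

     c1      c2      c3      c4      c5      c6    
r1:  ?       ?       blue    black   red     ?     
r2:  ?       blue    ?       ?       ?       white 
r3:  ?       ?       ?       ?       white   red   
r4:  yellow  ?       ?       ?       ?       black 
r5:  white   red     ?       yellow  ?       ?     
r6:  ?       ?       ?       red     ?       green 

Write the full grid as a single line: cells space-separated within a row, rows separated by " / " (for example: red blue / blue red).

green white blue black red yellow / red blue yellow green black white / black yellow green blue white red / yellow green red white blue black / white red black yellow green blue / blue black white red yellow green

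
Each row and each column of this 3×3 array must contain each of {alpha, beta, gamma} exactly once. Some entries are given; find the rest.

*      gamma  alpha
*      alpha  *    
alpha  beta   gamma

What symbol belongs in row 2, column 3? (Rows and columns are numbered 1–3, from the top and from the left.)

beta

(r1,c1) = beta
(r2,c1) = gamma
(r2,c3) = beta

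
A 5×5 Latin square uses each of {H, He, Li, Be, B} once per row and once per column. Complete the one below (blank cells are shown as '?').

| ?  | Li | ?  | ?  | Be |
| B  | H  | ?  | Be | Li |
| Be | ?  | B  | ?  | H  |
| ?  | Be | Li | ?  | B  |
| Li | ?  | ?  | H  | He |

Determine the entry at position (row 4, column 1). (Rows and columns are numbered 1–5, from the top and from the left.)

At row 2, column 3: row 2 has {H,Li,Be,B}; column 3 has {Li,B}; that leaves He.
At row 3, column 2: row 3 has {H,Be,B}; column 2 has {H,Li,Be}; that leaves He.
At row 3, column 4: row 3 has {H,He,Be,B}; column 4 has {H,Be}; that leaves Li.
At row 4, column 4: row 4 has {Li,Be,B}; column 4 has {H,Li,Be}; that leaves He.
At row 5, column 2: row 5 has {H,He,Li}; column 2 has {H,He,Li,Be}; that leaves B.
At row 5, column 3: row 5 has {H,He,Li,B}; column 3 has {He,Li,B}; that leaves Be.
At row 1, column 3: row 1 has {Li,Be}; column 3 has {He,Li,Be,B}; that leaves H.
At row 1, column 4: row 1 has {H,Li,Be}; column 4 has {H,He,Li,Be}; that leaves B.
At row 4, column 1: row 4 has {He,Li,Be,B}; column 1 has {Li,Be,B}; that leaves H.

H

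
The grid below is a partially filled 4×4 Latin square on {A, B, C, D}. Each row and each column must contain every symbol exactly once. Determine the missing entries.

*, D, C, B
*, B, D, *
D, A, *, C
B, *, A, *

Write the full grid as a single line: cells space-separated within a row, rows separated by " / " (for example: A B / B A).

A D C B / C B D A / D A B C / B C A D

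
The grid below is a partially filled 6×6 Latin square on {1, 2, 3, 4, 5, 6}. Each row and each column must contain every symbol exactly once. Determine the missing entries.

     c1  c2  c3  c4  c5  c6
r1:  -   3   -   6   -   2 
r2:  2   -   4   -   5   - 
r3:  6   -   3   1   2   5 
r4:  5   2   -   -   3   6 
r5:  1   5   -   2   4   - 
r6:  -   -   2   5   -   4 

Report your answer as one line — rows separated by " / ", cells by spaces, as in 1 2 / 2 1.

4 3 5 6 1 2 / 2 6 4 3 5 1 / 6 4 3 1 2 5 / 5 2 1 4 3 6 / 1 5 6 2 4 3 / 3 1 2 5 6 4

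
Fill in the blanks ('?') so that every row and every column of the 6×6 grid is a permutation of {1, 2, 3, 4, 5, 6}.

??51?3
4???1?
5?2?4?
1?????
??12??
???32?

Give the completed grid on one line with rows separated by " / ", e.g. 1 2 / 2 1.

(r1,c5): row 1 has {1,3,5}; column 5 has {1,2,4}, so it must be 6.
(r3,c4): row 3 has {2,4,5}; column 4 has {1,2,3}, so it must be 6.
(r3,c6): row 3 has {2,4,5,6}; column 6 has {3}, so it must be 1.
(r6,c1): row 6 has {2,3}; column 1 has {1,4,5}, so it must be 6.
(r6,c3): row 6 has {2,3,6}; column 3 has {1,2,5}, so it must be 4.
(r6,c6): row 6 has {2,3,4,6}; column 6 has {1,3}, so it must be 5.
(r1,c1): row 1 has {1,3,5,6}; column 1 has {1,4,5,6}, so it must be 2.
(r1,c2): row 1 has {1,2,3,5,6}; column 2 is empty so far, so it must be 4.
(r2,c4): row 2 has {1,4}; column 4 has {1,2,3,6}, so it must be 5.
(r3,c2): row 3 has {1,2,4,5,6}; column 2 has {4}, so it must be 3.
(r4,c4): row 4 has {1}; column 4 has {1,2,3,5,6}, so it must be 4.
(r5,c1): row 5 has {1,2}; column 1 has {1,2,4,5,6}, so it must be 3.
(r5,c5): row 5 has {1,2,3}; column 5 has {1,2,4,6}, so it must be 5.
(r6,c2): row 6 has {2,3,4,5,6}; column 2 has {3,4}, so it must be 1.
(r4,c5): row 4 has {1,4}; column 5 has {1,2,4,5,6}, so it must be 3.
(r5,c2): row 5 has {1,2,3,5}; column 2 has {1,3,4}, so it must be 6.
(r5,c6): row 5 has {1,2,3,5,6}; column 6 has {1,3,5}, so it must be 4.
(r2,c2): row 2 has {1,4,5}; column 2 has {1,3,4,6}, so it must be 2.
(r2,c6): row 2 has {1,2,4,5}; column 6 has {1,3,4,5}, so it must be 6.
(r4,c2): row 4 has {1,3,4}; column 2 has {1,2,3,4,6}, so it must be 5.
(r4,c3): row 4 has {1,3,4,5}; column 3 has {1,2,4,5}, so it must be 6.
(r4,c6): row 4 has {1,3,4,5,6}; column 6 has {1,3,4,5,6}, so it must be 2.
(r2,c3): row 2 has {1,2,4,5,6}; column 3 has {1,2,4,5,6}, so it must be 3.

2 4 5 1 6 3 / 4 2 3 5 1 6 / 5 3 2 6 4 1 / 1 5 6 4 3 2 / 3 6 1 2 5 4 / 6 1 4 3 2 5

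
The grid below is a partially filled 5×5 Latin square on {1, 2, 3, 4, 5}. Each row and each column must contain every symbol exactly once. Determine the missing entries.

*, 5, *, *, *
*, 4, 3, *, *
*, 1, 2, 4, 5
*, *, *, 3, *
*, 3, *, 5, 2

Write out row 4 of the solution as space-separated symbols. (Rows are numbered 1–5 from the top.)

(r2,c5): row 2 has {3,4}; column 5 has {2,5}, so it must be 1.
(r3,c1): row 3 has {1,2,4,5}; column 1 is empty so far, so it must be 3.
(r4,c2): row 4 has {3}; column 2 has {1,3,4,5}, so it must be 2.
(r4,c5): row 4 has {2,3}; column 5 has {1,2,5}, so it must be 4.
(r1,c5): row 1 has {5}; column 5 has {1,2,4,5}, so it must be 3.
(r2,c4): row 2 has {1,3,4}; column 4 has {3,4,5}, so it must be 2.
(r1,c4): row 1 has {3,5}; column 4 has {2,3,4,5}, so it must be 1.
(r2,c1): row 2 has {1,2,3,4}; column 1 has {3}, so it must be 5.
(r4,c1): row 4 has {2,3,4}; column 1 has {3,5}, so it must be 1.
(r4,c3): row 4 has {1,2,3,4}; column 3 has {2,3}, so it must be 5.

1 2 5 3 4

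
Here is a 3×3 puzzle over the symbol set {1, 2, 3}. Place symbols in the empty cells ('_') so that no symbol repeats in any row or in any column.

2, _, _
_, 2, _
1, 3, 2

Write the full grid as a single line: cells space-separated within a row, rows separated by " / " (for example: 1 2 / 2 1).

2 1 3 / 3 2 1 / 1 3 2

Cell (r1,c2): row 1 has {2}; column 2 has {2,3} → 1.
Cell (r1,c3): row 1 has {1,2}; column 3 has {2} → 3.
Cell (r2,c1): row 2 has {2}; column 1 has {1,2} → 3.
Cell (r2,c3): row 2 has {2,3}; column 3 has {2,3} → 1.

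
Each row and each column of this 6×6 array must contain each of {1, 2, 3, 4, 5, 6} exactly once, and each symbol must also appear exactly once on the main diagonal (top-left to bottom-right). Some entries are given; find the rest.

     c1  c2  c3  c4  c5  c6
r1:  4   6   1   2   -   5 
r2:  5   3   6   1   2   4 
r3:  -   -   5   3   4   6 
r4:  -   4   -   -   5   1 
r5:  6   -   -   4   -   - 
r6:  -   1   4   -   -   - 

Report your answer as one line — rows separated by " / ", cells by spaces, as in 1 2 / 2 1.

4 6 1 2 3 5 / 5 3 6 1 2 4 / 1 2 5 3 4 6 / 2 4 3 6 5 1 / 6 5 2 4 1 3 / 3 1 4 5 6 2

Cell (r1,c5): row 1 has {1,2,4,5,6}; column 5 has {2,4,5} → 3.
Cell (r3,c2): row 3 has {3,4,5,6}; column 2 has {1,3,4,6} → 2.
Cell (r4,c4): row 4 has {1,4,5}; column 4 has {1,2,3,4}; the diagonal has {3,4,5} → 6.
Cell (r5,c2): row 5 has {4,6}; column 2 has {1,2,3,4,6} → 5.
Cell (r5,c5): row 5 has {4,5,6}; column 5 has {2,3,4,5}; the diagonal has {3,4,5,6} → 1.
Cell (r6,c4): row 6 has {1,4}; column 4 has {1,2,3,4,6} → 5.
Cell (r6,c5): row 6 has {1,4,5}; column 5 has {1,2,3,4,5} → 6.
Cell (r6,c6): row 6 has {1,4,5,6}; column 6 has {1,4,5,6}; the diagonal has {1,3,4,5,6} → 2.
Cell (r3,c1): row 3 has {2,3,4,5,6}; column 1 has {4,5,6} → 1.
Cell (r5,c6): row 5 has {1,4,5,6}; column 6 has {1,2,4,5,6} → 3.
Cell (r6,c1): row 6 has {1,2,4,5,6}; column 1 has {1,4,5,6} → 3.
Cell (r4,c1): row 4 has {1,4,5,6}; column 1 has {1,3,4,5,6} → 2.
Cell (r4,c3): row 4 has {1,2,4,5,6}; column 3 has {1,4,5,6} → 3.
Cell (r5,c3): row 5 has {1,3,4,5,6}; column 3 has {1,3,4,5,6} → 2.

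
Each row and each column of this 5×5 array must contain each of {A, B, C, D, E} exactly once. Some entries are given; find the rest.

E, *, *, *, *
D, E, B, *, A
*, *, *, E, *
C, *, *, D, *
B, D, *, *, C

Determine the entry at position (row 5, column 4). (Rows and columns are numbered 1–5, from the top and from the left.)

A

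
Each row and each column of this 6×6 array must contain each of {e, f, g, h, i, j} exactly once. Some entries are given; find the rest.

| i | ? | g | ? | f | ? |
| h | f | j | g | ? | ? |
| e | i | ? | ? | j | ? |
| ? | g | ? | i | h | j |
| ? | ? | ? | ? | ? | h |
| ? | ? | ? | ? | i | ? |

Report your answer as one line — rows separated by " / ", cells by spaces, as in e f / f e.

i h g j f e / h f j g e i / e i f h j g / f g e i h j / j e i f g h / g j h e i f

(r1,c6): row 1 has {f,g,i}; column 6 has {h,j}, so it must be e.
(r2,c5): row 2 has {f,g,h,j}; column 5 has {f,h,i,j}, so it must be e.
(r2,c6): row 2 has {e,f,g,h,j}; column 6 has {e,h,j}, so it must be i.
(r4,c1): row 4 has {g,h,i,j}; column 1 has {e,h,i}, so it must be f.
(r4,c3): row 4 has {f,g,h,i,j}; column 3 has {g,j}, so it must be e.
(r5,c5): row 5 has {h}; column 5 has {e,f,h,i,j}, so it must be g.
(r5,c1): row 5 has {g,h}; column 1 has {e,f,h,i}, so it must be j.
(r5,c2): row 5 has {g,h,j}; column 2 has {f,g,i}, so it must be e.
(r5,c4): row 5 has {e,g,h,j}; column 4 has {g,i}, so it must be f.
(r6,c1): row 6 has {i}; column 1 has {e,f,h,i,j}, so it must be g.
(r6,c6): row 6 has {g,i}; column 6 has {e,h,i,j}, so it must be f.
(r3,c4): row 3 has {e,i,j}; column 4 has {f,g,i}, so it must be h.
(r3,c6): row 3 has {e,h,i,j}; column 6 has {e,f,h,i,j}, so it must be g.
(r5,c3): row 5 has {e,f,g,h,j}; column 3 has {e,g,j}, so it must be i.
(r6,c3): row 6 has {f,g,i}; column 3 has {e,g,i,j}, so it must be h.
(r1,c4): row 1 has {e,f,g,i}; column 4 has {f,g,h,i}, so it must be j.
(r3,c3): row 3 has {e,g,h,i,j}; column 3 has {e,g,h,i,j}, so it must be f.
(r6,c2): row 6 has {f,g,h,i}; column 2 has {e,f,g,i}, so it must be j.
(r6,c4): row 6 has {f,g,h,i,j}; column 4 has {f,g,h,i,j}, so it must be e.
(r1,c2): row 1 has {e,f,g,i,j}; column 2 has {e,f,g,i,j}, so it must be h.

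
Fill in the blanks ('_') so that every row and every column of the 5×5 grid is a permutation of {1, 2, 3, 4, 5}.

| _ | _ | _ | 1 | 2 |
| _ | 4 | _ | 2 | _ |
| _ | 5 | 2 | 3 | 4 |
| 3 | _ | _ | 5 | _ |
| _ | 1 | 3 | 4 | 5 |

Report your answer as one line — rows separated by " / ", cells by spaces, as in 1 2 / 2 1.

4 3 5 1 2 / 5 4 1 2 3 / 1 5 2 3 4 / 3 2 4 5 1 / 2 1 3 4 5

(r1,c2): row 1 has {1,2}; column 2 has {1,4,5}, so it must be 3.
(r3,c1): row 3 has {2,3,4,5}; column 1 has {3}, so it must be 1.
(r4,c2): row 4 has {3,5}; column 2 has {1,3,4,5}, so it must be 2.
(r4,c5): row 4 has {2,3,5}; column 5 has {2,4,5}, so it must be 1.
(r5,c1): row 5 has {1,3,4,5}; column 1 has {1,3}, so it must be 2.
(r2,c1): row 2 has {2,4}; column 1 has {1,2,3}, so it must be 5.
(r2,c3): row 2 has {2,4,5}; column 3 has {2,3}, so it must be 1.
(r2,c5): row 2 has {1,2,4,5}; column 5 has {1,2,4,5}, so it must be 3.
(r4,c3): row 4 has {1,2,3,5}; column 3 has {1,2,3}, so it must be 4.
(r1,c1): row 1 has {1,2,3}; column 1 has {1,2,3,5}, so it must be 4.
(r1,c3): row 1 has {1,2,3,4}; column 3 has {1,2,3,4}, so it must be 5.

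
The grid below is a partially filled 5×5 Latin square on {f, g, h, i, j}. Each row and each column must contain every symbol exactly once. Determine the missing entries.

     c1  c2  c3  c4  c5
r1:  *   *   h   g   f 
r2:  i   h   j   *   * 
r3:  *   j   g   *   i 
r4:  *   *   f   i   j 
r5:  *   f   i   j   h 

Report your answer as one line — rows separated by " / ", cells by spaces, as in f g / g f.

Cell (r1,c1): row 1 has {f,g,h}; column 1 has {i} → j.
Cell (r1,c2): row 1 has {f,g,h,j}; column 2 has {f,h,j} → i.
Cell (r2,c4): row 2 has {h,i,j}; column 4 has {g,i,j} → f.
Cell (r2,c5): row 2 has {f,h,i,j}; column 5 has {f,h,i,j} → g.
Cell (r3,c4): row 3 has {g,i,j}; column 4 has {f,g,i,j} → h.
Cell (r4,c2): row 4 has {f,i,j}; column 2 has {f,h,i,j} → g.
Cell (r5,c1): row 5 has {f,h,i,j}; column 1 has {i,j} → g.
Cell (r3,c1): row 3 has {g,h,i,j}; column 1 has {g,i,j} → f.
Cell (r4,c1): row 4 has {f,g,i,j}; column 1 has {f,g,i,j} → h.

j i h g f / i h j f g / f j g h i / h g f i j / g f i j h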